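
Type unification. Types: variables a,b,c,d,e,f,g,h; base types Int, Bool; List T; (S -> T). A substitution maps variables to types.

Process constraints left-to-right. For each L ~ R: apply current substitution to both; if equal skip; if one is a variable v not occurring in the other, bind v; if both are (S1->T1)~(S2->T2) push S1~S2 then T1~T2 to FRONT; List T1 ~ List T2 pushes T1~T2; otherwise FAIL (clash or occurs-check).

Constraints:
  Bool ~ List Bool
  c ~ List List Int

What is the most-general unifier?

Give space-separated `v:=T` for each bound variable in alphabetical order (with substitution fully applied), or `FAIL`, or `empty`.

step 1: unify Bool ~ List Bool  [subst: {-} | 1 pending]
  clash: Bool vs List Bool

Answer: FAIL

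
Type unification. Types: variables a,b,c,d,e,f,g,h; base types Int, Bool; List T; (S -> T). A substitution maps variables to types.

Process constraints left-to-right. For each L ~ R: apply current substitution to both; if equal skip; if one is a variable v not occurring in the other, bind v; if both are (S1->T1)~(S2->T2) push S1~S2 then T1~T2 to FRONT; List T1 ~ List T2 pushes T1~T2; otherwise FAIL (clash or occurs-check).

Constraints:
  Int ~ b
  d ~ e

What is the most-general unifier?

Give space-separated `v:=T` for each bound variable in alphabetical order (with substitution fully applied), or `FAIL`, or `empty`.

Answer: b:=Int d:=e

Derivation:
step 1: unify Int ~ b  [subst: {-} | 1 pending]
  bind b := Int
step 2: unify d ~ e  [subst: {b:=Int} | 0 pending]
  bind d := e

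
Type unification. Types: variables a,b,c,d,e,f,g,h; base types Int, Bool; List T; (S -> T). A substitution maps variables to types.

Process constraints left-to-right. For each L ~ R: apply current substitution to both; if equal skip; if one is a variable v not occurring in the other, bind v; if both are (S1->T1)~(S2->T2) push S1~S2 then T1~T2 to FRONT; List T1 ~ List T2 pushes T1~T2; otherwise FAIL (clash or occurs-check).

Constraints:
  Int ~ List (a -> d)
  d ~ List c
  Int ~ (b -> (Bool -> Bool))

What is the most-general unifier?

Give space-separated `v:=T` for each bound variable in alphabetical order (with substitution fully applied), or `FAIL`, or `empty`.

Answer: FAIL

Derivation:
step 1: unify Int ~ List (a -> d)  [subst: {-} | 2 pending]
  clash: Int vs List (a -> d)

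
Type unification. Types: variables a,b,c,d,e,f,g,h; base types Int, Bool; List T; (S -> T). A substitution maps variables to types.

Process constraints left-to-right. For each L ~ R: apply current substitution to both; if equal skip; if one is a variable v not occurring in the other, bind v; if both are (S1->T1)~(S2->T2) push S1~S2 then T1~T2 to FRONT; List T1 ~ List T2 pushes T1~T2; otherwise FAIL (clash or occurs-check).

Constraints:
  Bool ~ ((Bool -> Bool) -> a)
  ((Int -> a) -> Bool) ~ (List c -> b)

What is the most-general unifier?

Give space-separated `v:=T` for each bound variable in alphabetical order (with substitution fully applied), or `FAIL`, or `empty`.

step 1: unify Bool ~ ((Bool -> Bool) -> a)  [subst: {-} | 1 pending]
  clash: Bool vs ((Bool -> Bool) -> a)

Answer: FAIL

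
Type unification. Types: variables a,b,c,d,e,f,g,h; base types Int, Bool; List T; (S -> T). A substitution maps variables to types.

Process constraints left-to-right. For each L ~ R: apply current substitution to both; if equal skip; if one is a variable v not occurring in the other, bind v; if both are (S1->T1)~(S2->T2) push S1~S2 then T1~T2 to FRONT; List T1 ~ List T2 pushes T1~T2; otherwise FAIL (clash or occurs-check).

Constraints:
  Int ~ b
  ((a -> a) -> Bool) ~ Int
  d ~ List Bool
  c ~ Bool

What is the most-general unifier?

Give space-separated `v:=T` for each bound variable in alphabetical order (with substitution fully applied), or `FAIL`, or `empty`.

Answer: FAIL

Derivation:
step 1: unify Int ~ b  [subst: {-} | 3 pending]
  bind b := Int
step 2: unify ((a -> a) -> Bool) ~ Int  [subst: {b:=Int} | 2 pending]
  clash: ((a -> a) -> Bool) vs Int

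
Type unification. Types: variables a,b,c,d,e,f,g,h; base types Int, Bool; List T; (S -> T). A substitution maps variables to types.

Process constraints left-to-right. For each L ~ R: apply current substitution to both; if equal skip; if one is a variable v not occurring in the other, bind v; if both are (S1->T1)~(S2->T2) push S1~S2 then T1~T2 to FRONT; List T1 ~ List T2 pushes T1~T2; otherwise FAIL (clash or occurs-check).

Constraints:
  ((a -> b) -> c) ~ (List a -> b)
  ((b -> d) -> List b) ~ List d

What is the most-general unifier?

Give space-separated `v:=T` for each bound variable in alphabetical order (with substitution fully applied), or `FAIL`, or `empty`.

Answer: FAIL

Derivation:
step 1: unify ((a -> b) -> c) ~ (List a -> b)  [subst: {-} | 1 pending]
  -> decompose arrow: push (a -> b)~List a, c~b
step 2: unify (a -> b) ~ List a  [subst: {-} | 2 pending]
  clash: (a -> b) vs List a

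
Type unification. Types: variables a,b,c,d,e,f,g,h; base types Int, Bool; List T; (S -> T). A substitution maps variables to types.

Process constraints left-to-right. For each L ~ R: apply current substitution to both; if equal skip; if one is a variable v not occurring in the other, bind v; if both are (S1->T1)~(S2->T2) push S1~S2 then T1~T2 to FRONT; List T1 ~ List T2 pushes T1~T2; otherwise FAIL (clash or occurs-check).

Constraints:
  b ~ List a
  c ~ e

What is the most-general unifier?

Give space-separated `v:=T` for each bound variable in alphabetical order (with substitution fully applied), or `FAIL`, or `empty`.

Answer: b:=List a c:=e

Derivation:
step 1: unify b ~ List a  [subst: {-} | 1 pending]
  bind b := List a
step 2: unify c ~ e  [subst: {b:=List a} | 0 pending]
  bind c := e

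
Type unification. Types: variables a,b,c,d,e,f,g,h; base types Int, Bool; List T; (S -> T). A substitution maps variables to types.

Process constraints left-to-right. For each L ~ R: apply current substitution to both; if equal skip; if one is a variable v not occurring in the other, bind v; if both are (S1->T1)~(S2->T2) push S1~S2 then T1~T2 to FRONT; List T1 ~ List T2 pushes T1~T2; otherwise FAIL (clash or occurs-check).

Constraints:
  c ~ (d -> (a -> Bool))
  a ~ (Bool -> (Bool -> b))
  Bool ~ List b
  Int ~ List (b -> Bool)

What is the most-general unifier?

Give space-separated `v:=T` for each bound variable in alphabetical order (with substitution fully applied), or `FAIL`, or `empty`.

step 1: unify c ~ (d -> (a -> Bool))  [subst: {-} | 3 pending]
  bind c := (d -> (a -> Bool))
step 2: unify a ~ (Bool -> (Bool -> b))  [subst: {c:=(d -> (a -> Bool))} | 2 pending]
  bind a := (Bool -> (Bool -> b))
step 3: unify Bool ~ List b  [subst: {c:=(d -> (a -> Bool)), a:=(Bool -> (Bool -> b))} | 1 pending]
  clash: Bool vs List b

Answer: FAIL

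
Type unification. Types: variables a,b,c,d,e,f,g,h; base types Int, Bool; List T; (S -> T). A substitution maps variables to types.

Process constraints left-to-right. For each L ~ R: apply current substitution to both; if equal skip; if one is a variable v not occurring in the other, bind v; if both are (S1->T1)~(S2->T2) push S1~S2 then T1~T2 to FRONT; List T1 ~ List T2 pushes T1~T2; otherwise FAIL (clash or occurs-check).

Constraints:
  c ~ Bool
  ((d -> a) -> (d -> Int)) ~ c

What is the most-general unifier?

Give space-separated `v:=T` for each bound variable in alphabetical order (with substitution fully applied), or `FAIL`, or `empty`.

step 1: unify c ~ Bool  [subst: {-} | 1 pending]
  bind c := Bool
step 2: unify ((d -> a) -> (d -> Int)) ~ Bool  [subst: {c:=Bool} | 0 pending]
  clash: ((d -> a) -> (d -> Int)) vs Bool

Answer: FAIL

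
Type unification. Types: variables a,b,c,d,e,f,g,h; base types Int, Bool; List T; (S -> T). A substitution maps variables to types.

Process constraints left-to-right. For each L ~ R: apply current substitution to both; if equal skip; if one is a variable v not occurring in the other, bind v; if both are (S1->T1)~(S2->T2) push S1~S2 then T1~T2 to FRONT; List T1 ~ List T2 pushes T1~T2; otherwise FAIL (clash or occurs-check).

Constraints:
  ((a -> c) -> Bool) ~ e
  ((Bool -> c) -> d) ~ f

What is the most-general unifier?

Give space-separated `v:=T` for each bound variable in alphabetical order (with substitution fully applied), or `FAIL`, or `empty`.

step 1: unify ((a -> c) -> Bool) ~ e  [subst: {-} | 1 pending]
  bind e := ((a -> c) -> Bool)
step 2: unify ((Bool -> c) -> d) ~ f  [subst: {e:=((a -> c) -> Bool)} | 0 pending]
  bind f := ((Bool -> c) -> d)

Answer: e:=((a -> c) -> Bool) f:=((Bool -> c) -> d)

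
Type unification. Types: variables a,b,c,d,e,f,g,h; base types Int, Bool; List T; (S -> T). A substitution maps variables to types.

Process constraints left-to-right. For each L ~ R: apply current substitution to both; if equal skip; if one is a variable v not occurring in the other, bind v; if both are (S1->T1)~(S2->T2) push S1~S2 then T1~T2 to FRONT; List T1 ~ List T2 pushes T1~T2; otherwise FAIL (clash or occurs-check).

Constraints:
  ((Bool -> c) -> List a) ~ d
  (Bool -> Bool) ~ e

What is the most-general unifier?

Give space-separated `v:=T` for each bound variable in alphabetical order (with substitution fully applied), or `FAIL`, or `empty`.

step 1: unify ((Bool -> c) -> List a) ~ d  [subst: {-} | 1 pending]
  bind d := ((Bool -> c) -> List a)
step 2: unify (Bool -> Bool) ~ e  [subst: {d:=((Bool -> c) -> List a)} | 0 pending]
  bind e := (Bool -> Bool)

Answer: d:=((Bool -> c) -> List a) e:=(Bool -> Bool)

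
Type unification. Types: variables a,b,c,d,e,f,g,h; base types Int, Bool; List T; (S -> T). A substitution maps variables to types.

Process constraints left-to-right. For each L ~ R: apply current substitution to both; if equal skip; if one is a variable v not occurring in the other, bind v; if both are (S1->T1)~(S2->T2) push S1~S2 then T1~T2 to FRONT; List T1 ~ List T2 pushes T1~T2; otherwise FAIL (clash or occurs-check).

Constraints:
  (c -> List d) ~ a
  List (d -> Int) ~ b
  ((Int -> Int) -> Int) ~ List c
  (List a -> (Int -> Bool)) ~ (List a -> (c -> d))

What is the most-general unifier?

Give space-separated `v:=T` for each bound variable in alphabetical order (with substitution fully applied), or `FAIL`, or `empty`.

Answer: FAIL

Derivation:
step 1: unify (c -> List d) ~ a  [subst: {-} | 3 pending]
  bind a := (c -> List d)
step 2: unify List (d -> Int) ~ b  [subst: {a:=(c -> List d)} | 2 pending]
  bind b := List (d -> Int)
step 3: unify ((Int -> Int) -> Int) ~ List c  [subst: {a:=(c -> List d), b:=List (d -> Int)} | 1 pending]
  clash: ((Int -> Int) -> Int) vs List c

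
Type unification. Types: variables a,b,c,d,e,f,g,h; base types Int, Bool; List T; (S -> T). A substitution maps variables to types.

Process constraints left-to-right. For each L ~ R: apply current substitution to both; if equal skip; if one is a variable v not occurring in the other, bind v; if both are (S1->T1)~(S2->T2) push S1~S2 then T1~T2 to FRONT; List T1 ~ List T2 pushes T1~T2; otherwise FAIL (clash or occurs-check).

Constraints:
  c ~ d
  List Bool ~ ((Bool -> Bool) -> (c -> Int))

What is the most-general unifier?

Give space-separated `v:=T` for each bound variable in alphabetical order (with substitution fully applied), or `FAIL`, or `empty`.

Answer: FAIL

Derivation:
step 1: unify c ~ d  [subst: {-} | 1 pending]
  bind c := d
step 2: unify List Bool ~ ((Bool -> Bool) -> (d -> Int))  [subst: {c:=d} | 0 pending]
  clash: List Bool vs ((Bool -> Bool) -> (d -> Int))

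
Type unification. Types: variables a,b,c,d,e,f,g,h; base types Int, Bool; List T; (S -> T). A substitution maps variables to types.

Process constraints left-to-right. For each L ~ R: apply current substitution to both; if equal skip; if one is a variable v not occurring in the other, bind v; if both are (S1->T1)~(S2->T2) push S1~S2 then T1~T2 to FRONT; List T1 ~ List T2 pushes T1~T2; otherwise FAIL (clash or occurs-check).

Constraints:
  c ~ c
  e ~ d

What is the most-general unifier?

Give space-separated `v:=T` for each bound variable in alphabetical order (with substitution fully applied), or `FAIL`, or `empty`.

Answer: e:=d

Derivation:
step 1: unify c ~ c  [subst: {-} | 1 pending]
  -> identical, skip
step 2: unify e ~ d  [subst: {-} | 0 pending]
  bind e := d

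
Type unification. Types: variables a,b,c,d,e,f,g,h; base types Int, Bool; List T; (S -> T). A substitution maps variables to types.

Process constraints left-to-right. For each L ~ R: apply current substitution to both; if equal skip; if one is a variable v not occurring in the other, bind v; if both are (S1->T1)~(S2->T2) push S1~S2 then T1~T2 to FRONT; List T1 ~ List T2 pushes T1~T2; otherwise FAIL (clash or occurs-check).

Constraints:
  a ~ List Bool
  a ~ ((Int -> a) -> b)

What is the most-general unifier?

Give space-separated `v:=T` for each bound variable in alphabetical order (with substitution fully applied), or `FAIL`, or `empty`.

Answer: FAIL

Derivation:
step 1: unify a ~ List Bool  [subst: {-} | 1 pending]
  bind a := List Bool
step 2: unify List Bool ~ ((Int -> List Bool) -> b)  [subst: {a:=List Bool} | 0 pending]
  clash: List Bool vs ((Int -> List Bool) -> b)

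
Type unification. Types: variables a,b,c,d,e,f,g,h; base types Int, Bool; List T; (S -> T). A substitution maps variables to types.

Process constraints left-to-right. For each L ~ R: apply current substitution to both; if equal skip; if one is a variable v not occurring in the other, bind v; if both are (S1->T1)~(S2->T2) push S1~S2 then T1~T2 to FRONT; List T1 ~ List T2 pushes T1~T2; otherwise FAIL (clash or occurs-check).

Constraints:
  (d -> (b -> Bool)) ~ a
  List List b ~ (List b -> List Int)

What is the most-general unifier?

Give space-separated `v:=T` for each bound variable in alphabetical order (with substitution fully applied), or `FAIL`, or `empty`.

Answer: FAIL

Derivation:
step 1: unify (d -> (b -> Bool)) ~ a  [subst: {-} | 1 pending]
  bind a := (d -> (b -> Bool))
step 2: unify List List b ~ (List b -> List Int)  [subst: {a:=(d -> (b -> Bool))} | 0 pending]
  clash: List List b vs (List b -> List Int)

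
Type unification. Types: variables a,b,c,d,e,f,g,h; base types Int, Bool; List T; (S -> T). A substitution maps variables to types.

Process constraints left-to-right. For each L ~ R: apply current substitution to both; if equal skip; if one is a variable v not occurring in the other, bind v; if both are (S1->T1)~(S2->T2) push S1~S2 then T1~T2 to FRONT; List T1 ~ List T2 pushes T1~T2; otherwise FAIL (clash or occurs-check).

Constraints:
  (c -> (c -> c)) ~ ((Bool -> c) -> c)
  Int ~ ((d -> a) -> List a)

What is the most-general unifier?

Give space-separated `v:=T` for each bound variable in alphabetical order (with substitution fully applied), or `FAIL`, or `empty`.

step 1: unify (c -> (c -> c)) ~ ((Bool -> c) -> c)  [subst: {-} | 1 pending]
  -> decompose arrow: push c~(Bool -> c), (c -> c)~c
step 2: unify c ~ (Bool -> c)  [subst: {-} | 2 pending]
  occurs-check fail: c in (Bool -> c)

Answer: FAIL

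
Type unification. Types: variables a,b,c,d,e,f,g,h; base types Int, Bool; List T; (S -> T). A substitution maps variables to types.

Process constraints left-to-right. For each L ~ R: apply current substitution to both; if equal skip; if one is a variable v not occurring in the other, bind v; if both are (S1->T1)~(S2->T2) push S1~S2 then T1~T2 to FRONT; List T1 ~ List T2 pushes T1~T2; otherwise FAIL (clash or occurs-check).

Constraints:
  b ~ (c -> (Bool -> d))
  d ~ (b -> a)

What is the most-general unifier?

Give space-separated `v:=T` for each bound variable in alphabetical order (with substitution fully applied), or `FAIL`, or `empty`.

step 1: unify b ~ (c -> (Bool -> d))  [subst: {-} | 1 pending]
  bind b := (c -> (Bool -> d))
step 2: unify d ~ ((c -> (Bool -> d)) -> a)  [subst: {b:=(c -> (Bool -> d))} | 0 pending]
  occurs-check fail: d in ((c -> (Bool -> d)) -> a)

Answer: FAIL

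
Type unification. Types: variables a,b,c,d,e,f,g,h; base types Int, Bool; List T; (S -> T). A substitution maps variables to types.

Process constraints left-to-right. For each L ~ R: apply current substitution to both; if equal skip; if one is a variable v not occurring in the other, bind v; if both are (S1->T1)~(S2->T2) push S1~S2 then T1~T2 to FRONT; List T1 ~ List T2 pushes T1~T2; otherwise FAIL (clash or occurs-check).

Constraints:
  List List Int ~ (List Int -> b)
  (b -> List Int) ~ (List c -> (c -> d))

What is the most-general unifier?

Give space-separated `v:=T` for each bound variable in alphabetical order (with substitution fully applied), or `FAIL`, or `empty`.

Answer: FAIL

Derivation:
step 1: unify List List Int ~ (List Int -> b)  [subst: {-} | 1 pending]
  clash: List List Int vs (List Int -> b)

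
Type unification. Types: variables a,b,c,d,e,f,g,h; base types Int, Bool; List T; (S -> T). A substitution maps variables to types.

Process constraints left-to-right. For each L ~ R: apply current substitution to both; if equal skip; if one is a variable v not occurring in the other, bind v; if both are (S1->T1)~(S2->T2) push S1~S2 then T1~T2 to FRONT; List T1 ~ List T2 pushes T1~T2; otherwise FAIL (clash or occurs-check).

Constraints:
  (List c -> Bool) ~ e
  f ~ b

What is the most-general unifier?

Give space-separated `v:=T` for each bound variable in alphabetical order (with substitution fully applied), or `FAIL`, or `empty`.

Answer: e:=(List c -> Bool) f:=b

Derivation:
step 1: unify (List c -> Bool) ~ e  [subst: {-} | 1 pending]
  bind e := (List c -> Bool)
step 2: unify f ~ b  [subst: {e:=(List c -> Bool)} | 0 pending]
  bind f := b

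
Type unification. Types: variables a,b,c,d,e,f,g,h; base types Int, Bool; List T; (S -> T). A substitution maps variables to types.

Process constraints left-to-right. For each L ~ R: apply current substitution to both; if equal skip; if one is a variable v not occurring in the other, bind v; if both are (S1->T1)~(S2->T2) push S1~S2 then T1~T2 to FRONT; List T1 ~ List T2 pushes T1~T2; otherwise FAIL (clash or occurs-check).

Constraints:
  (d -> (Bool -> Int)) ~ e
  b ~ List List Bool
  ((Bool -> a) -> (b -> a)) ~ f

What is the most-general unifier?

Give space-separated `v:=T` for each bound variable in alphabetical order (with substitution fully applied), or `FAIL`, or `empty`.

Answer: b:=List List Bool e:=(d -> (Bool -> Int)) f:=((Bool -> a) -> (List List Bool -> a))

Derivation:
step 1: unify (d -> (Bool -> Int)) ~ e  [subst: {-} | 2 pending]
  bind e := (d -> (Bool -> Int))
step 2: unify b ~ List List Bool  [subst: {e:=(d -> (Bool -> Int))} | 1 pending]
  bind b := List List Bool
step 3: unify ((Bool -> a) -> (List List Bool -> a)) ~ f  [subst: {e:=(d -> (Bool -> Int)), b:=List List Bool} | 0 pending]
  bind f := ((Bool -> a) -> (List List Bool -> a))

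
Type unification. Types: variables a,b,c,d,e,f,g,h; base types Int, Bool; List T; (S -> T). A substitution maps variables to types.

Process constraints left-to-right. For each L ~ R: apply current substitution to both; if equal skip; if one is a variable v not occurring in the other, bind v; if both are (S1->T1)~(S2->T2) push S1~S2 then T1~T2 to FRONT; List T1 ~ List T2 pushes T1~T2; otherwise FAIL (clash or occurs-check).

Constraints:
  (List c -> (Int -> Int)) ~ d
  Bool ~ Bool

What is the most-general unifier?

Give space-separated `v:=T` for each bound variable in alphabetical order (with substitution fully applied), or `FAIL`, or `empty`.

Answer: d:=(List c -> (Int -> Int))

Derivation:
step 1: unify (List c -> (Int -> Int)) ~ d  [subst: {-} | 1 pending]
  bind d := (List c -> (Int -> Int))
step 2: unify Bool ~ Bool  [subst: {d:=(List c -> (Int -> Int))} | 0 pending]
  -> identical, skip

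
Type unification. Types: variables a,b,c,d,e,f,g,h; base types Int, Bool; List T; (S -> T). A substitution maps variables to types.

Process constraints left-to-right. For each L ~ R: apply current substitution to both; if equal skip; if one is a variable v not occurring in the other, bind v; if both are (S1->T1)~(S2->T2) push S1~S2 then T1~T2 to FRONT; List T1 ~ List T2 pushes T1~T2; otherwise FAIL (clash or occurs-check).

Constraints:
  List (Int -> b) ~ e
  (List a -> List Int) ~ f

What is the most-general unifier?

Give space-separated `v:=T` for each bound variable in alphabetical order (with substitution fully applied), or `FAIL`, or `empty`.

step 1: unify List (Int -> b) ~ e  [subst: {-} | 1 pending]
  bind e := List (Int -> b)
step 2: unify (List a -> List Int) ~ f  [subst: {e:=List (Int -> b)} | 0 pending]
  bind f := (List a -> List Int)

Answer: e:=List (Int -> b) f:=(List a -> List Int)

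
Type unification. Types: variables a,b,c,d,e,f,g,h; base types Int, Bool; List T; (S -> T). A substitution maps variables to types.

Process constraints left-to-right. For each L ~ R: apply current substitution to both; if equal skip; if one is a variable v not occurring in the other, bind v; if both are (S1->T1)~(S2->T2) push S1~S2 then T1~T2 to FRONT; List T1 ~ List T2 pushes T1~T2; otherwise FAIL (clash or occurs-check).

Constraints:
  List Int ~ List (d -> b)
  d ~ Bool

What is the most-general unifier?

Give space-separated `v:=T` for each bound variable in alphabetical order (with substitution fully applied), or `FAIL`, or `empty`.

Answer: FAIL

Derivation:
step 1: unify List Int ~ List (d -> b)  [subst: {-} | 1 pending]
  -> decompose List: push Int~(d -> b)
step 2: unify Int ~ (d -> b)  [subst: {-} | 1 pending]
  clash: Int vs (d -> b)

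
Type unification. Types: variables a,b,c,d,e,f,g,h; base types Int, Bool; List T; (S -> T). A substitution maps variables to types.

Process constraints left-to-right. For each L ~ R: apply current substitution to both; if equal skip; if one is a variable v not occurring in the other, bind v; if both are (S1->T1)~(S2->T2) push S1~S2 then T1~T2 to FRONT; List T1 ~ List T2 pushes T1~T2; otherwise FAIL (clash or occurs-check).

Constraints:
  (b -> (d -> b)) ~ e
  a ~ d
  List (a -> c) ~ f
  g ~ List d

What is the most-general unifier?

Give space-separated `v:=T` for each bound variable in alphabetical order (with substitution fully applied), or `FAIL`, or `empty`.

Answer: a:=d e:=(b -> (d -> b)) f:=List (d -> c) g:=List d

Derivation:
step 1: unify (b -> (d -> b)) ~ e  [subst: {-} | 3 pending]
  bind e := (b -> (d -> b))
step 2: unify a ~ d  [subst: {e:=(b -> (d -> b))} | 2 pending]
  bind a := d
step 3: unify List (d -> c) ~ f  [subst: {e:=(b -> (d -> b)), a:=d} | 1 pending]
  bind f := List (d -> c)
step 4: unify g ~ List d  [subst: {e:=(b -> (d -> b)), a:=d, f:=List (d -> c)} | 0 pending]
  bind g := List d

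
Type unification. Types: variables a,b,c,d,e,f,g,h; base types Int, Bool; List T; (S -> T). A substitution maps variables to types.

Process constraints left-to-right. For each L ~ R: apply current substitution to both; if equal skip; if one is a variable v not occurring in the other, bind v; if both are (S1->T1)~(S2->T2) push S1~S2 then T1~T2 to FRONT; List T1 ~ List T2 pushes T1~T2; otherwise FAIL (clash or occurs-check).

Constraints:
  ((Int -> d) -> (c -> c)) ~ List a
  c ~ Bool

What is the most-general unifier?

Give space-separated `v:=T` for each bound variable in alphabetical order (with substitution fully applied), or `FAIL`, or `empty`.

Answer: FAIL

Derivation:
step 1: unify ((Int -> d) -> (c -> c)) ~ List a  [subst: {-} | 1 pending]
  clash: ((Int -> d) -> (c -> c)) vs List a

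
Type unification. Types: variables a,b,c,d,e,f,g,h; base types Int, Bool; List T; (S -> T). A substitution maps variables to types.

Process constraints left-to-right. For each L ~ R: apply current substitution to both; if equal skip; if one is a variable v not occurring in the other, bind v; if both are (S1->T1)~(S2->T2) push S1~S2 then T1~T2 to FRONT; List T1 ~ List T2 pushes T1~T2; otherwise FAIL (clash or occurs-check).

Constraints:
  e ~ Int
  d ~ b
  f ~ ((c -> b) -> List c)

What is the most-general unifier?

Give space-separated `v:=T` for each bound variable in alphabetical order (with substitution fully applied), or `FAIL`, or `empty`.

Answer: d:=b e:=Int f:=((c -> b) -> List c)

Derivation:
step 1: unify e ~ Int  [subst: {-} | 2 pending]
  bind e := Int
step 2: unify d ~ b  [subst: {e:=Int} | 1 pending]
  bind d := b
step 3: unify f ~ ((c -> b) -> List c)  [subst: {e:=Int, d:=b} | 0 pending]
  bind f := ((c -> b) -> List c)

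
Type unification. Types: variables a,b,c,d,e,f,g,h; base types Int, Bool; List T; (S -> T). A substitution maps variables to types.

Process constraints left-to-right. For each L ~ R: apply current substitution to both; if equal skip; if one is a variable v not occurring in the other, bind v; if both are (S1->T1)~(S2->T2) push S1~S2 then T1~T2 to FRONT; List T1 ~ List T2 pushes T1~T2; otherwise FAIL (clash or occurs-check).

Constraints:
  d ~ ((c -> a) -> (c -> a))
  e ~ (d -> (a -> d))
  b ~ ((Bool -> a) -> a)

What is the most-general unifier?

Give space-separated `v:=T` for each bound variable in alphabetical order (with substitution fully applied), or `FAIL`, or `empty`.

Answer: b:=((Bool -> a) -> a) d:=((c -> a) -> (c -> a)) e:=(((c -> a) -> (c -> a)) -> (a -> ((c -> a) -> (c -> a))))

Derivation:
step 1: unify d ~ ((c -> a) -> (c -> a))  [subst: {-} | 2 pending]
  bind d := ((c -> a) -> (c -> a))
step 2: unify e ~ (((c -> a) -> (c -> a)) -> (a -> ((c -> a) -> (c -> a))))  [subst: {d:=((c -> a) -> (c -> a))} | 1 pending]
  bind e := (((c -> a) -> (c -> a)) -> (a -> ((c -> a) -> (c -> a))))
step 3: unify b ~ ((Bool -> a) -> a)  [subst: {d:=((c -> a) -> (c -> a)), e:=(((c -> a) -> (c -> a)) -> (a -> ((c -> a) -> (c -> a))))} | 0 pending]
  bind b := ((Bool -> a) -> a)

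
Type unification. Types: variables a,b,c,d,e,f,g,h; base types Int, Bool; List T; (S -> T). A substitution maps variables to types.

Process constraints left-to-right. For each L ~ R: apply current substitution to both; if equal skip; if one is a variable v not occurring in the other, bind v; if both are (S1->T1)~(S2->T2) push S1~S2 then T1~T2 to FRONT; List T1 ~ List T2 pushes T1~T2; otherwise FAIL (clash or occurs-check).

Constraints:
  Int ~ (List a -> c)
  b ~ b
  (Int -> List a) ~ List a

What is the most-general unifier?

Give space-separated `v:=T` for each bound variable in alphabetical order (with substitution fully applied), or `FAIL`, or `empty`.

step 1: unify Int ~ (List a -> c)  [subst: {-} | 2 pending]
  clash: Int vs (List a -> c)

Answer: FAIL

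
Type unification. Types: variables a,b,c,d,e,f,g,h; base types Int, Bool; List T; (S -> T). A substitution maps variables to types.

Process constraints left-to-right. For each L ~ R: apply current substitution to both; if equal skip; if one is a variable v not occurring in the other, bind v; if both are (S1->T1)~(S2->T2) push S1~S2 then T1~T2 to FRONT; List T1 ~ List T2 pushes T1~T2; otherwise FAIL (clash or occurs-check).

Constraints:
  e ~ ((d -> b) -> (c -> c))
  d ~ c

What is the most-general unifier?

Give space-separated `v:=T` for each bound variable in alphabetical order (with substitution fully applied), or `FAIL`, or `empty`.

Answer: d:=c e:=((c -> b) -> (c -> c))

Derivation:
step 1: unify e ~ ((d -> b) -> (c -> c))  [subst: {-} | 1 pending]
  bind e := ((d -> b) -> (c -> c))
step 2: unify d ~ c  [subst: {e:=((d -> b) -> (c -> c))} | 0 pending]
  bind d := c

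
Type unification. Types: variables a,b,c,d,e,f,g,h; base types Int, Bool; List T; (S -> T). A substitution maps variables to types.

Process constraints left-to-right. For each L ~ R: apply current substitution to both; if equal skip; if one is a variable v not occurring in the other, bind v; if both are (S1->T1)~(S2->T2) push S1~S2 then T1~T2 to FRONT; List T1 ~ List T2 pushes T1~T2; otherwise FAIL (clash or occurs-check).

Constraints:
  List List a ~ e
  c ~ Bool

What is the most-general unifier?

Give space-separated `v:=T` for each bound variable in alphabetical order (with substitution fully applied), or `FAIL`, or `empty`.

step 1: unify List List a ~ e  [subst: {-} | 1 pending]
  bind e := List List a
step 2: unify c ~ Bool  [subst: {e:=List List a} | 0 pending]
  bind c := Bool

Answer: c:=Bool e:=List List a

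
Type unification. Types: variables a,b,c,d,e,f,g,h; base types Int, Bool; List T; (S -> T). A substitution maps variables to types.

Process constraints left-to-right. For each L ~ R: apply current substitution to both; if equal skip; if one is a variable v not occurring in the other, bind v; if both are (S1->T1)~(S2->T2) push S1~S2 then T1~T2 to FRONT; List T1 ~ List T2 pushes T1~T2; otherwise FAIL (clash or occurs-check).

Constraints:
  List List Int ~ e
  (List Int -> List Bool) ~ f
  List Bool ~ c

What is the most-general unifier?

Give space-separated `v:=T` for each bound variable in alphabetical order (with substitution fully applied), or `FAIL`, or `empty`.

Answer: c:=List Bool e:=List List Int f:=(List Int -> List Bool)

Derivation:
step 1: unify List List Int ~ e  [subst: {-} | 2 pending]
  bind e := List List Int
step 2: unify (List Int -> List Bool) ~ f  [subst: {e:=List List Int} | 1 pending]
  bind f := (List Int -> List Bool)
step 3: unify List Bool ~ c  [subst: {e:=List List Int, f:=(List Int -> List Bool)} | 0 pending]
  bind c := List Bool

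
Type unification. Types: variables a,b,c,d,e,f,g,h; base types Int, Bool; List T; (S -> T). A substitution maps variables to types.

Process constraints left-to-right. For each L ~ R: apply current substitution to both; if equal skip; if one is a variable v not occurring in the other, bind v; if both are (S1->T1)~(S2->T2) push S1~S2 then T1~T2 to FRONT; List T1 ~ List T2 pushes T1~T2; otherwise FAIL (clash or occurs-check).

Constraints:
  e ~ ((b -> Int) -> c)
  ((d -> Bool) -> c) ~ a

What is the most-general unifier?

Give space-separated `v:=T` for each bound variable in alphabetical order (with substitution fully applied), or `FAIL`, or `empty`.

Answer: a:=((d -> Bool) -> c) e:=((b -> Int) -> c)

Derivation:
step 1: unify e ~ ((b -> Int) -> c)  [subst: {-} | 1 pending]
  bind e := ((b -> Int) -> c)
step 2: unify ((d -> Bool) -> c) ~ a  [subst: {e:=((b -> Int) -> c)} | 0 pending]
  bind a := ((d -> Bool) -> c)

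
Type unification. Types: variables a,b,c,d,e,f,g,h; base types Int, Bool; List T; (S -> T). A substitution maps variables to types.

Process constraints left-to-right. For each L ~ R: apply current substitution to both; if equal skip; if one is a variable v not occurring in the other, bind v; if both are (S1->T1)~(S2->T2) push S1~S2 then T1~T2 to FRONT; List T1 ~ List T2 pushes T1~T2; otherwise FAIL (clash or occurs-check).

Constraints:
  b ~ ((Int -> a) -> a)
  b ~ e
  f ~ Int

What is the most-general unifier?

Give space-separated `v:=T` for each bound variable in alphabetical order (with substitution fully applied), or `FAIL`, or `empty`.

step 1: unify b ~ ((Int -> a) -> a)  [subst: {-} | 2 pending]
  bind b := ((Int -> a) -> a)
step 2: unify ((Int -> a) -> a) ~ e  [subst: {b:=((Int -> a) -> a)} | 1 pending]
  bind e := ((Int -> a) -> a)
step 3: unify f ~ Int  [subst: {b:=((Int -> a) -> a), e:=((Int -> a) -> a)} | 0 pending]
  bind f := Int

Answer: b:=((Int -> a) -> a) e:=((Int -> a) -> a) f:=Int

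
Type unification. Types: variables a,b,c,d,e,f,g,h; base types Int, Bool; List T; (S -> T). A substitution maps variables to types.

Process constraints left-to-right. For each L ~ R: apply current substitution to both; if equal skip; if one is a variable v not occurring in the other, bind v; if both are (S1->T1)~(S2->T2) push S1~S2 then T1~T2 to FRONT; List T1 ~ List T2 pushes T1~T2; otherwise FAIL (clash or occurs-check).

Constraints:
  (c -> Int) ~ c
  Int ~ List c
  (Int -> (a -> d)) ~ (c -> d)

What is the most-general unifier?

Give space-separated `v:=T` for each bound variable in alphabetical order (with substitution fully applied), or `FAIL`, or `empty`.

Answer: FAIL

Derivation:
step 1: unify (c -> Int) ~ c  [subst: {-} | 2 pending]
  occurs-check fail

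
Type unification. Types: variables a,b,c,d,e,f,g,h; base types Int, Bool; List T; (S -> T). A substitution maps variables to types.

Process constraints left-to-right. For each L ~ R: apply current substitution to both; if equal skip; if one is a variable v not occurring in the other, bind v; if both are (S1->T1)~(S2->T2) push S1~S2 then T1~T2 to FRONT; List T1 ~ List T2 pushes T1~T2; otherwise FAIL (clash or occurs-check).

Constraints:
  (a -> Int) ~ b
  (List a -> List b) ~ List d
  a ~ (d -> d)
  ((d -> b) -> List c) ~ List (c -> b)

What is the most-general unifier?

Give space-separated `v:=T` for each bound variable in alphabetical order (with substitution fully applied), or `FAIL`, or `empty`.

step 1: unify (a -> Int) ~ b  [subst: {-} | 3 pending]
  bind b := (a -> Int)
step 2: unify (List a -> List (a -> Int)) ~ List d  [subst: {b:=(a -> Int)} | 2 pending]
  clash: (List a -> List (a -> Int)) vs List d

Answer: FAIL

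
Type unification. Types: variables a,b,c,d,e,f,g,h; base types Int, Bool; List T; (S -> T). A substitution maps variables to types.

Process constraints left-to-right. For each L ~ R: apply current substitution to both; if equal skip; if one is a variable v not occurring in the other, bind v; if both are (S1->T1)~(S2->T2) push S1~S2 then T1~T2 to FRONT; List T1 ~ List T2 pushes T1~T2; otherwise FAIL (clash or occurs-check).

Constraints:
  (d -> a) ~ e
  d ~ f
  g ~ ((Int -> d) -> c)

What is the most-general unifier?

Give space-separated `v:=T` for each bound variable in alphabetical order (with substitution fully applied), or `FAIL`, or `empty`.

step 1: unify (d -> a) ~ e  [subst: {-} | 2 pending]
  bind e := (d -> a)
step 2: unify d ~ f  [subst: {e:=(d -> a)} | 1 pending]
  bind d := f
step 3: unify g ~ ((Int -> f) -> c)  [subst: {e:=(d -> a), d:=f} | 0 pending]
  bind g := ((Int -> f) -> c)

Answer: d:=f e:=(f -> a) g:=((Int -> f) -> c)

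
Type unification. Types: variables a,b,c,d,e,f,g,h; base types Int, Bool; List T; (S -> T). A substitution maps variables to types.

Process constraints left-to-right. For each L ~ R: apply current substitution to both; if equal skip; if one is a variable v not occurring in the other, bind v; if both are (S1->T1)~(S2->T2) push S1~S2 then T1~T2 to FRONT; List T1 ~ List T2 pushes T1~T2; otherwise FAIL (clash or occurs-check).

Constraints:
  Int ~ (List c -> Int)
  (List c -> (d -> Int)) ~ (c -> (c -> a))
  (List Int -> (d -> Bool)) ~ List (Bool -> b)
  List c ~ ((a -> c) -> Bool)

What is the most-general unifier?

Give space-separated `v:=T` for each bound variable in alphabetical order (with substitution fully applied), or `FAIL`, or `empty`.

Answer: FAIL

Derivation:
step 1: unify Int ~ (List c -> Int)  [subst: {-} | 3 pending]
  clash: Int vs (List c -> Int)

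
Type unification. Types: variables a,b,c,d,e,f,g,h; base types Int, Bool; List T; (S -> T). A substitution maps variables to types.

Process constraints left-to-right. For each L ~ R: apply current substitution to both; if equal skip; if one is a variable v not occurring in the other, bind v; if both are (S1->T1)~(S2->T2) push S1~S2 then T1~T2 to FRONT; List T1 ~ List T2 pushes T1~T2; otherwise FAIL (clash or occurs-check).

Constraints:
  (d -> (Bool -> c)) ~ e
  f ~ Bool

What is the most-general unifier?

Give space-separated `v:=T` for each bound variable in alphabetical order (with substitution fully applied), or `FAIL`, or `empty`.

step 1: unify (d -> (Bool -> c)) ~ e  [subst: {-} | 1 pending]
  bind e := (d -> (Bool -> c))
step 2: unify f ~ Bool  [subst: {e:=(d -> (Bool -> c))} | 0 pending]
  bind f := Bool

Answer: e:=(d -> (Bool -> c)) f:=Bool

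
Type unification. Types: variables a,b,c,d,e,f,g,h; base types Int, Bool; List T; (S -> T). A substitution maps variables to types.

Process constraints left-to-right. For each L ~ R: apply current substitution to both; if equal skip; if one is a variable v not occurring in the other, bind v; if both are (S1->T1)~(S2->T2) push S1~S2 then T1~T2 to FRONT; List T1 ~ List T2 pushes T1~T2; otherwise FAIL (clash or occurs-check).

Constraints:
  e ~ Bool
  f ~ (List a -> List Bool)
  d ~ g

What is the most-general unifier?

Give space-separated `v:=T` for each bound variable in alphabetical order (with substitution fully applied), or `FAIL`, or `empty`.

Answer: d:=g e:=Bool f:=(List a -> List Bool)

Derivation:
step 1: unify e ~ Bool  [subst: {-} | 2 pending]
  bind e := Bool
step 2: unify f ~ (List a -> List Bool)  [subst: {e:=Bool} | 1 pending]
  bind f := (List a -> List Bool)
step 3: unify d ~ g  [subst: {e:=Bool, f:=(List a -> List Bool)} | 0 pending]
  bind d := g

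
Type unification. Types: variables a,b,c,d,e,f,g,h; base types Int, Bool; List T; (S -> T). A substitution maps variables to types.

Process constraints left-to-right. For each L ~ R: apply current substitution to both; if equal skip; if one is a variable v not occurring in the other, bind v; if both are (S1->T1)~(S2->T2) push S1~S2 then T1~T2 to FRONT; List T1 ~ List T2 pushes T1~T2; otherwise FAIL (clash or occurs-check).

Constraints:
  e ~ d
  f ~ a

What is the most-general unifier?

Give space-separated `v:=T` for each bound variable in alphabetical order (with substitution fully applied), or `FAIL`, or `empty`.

Answer: e:=d f:=a

Derivation:
step 1: unify e ~ d  [subst: {-} | 1 pending]
  bind e := d
step 2: unify f ~ a  [subst: {e:=d} | 0 pending]
  bind f := a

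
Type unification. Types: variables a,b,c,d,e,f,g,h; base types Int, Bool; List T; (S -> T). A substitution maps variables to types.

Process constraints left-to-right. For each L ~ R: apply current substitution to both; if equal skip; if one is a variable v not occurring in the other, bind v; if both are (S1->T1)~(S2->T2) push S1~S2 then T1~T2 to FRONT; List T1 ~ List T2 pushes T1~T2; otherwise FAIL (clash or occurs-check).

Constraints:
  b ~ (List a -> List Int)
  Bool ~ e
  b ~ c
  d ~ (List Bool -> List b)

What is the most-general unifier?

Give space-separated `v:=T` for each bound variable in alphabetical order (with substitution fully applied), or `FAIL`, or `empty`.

step 1: unify b ~ (List a -> List Int)  [subst: {-} | 3 pending]
  bind b := (List a -> List Int)
step 2: unify Bool ~ e  [subst: {b:=(List a -> List Int)} | 2 pending]
  bind e := Bool
step 3: unify (List a -> List Int) ~ c  [subst: {b:=(List a -> List Int), e:=Bool} | 1 pending]
  bind c := (List a -> List Int)
step 4: unify d ~ (List Bool -> List (List a -> List Int))  [subst: {b:=(List a -> List Int), e:=Bool, c:=(List a -> List Int)} | 0 pending]
  bind d := (List Bool -> List (List a -> List Int))

Answer: b:=(List a -> List Int) c:=(List a -> List Int) d:=(List Bool -> List (List a -> List Int)) e:=Bool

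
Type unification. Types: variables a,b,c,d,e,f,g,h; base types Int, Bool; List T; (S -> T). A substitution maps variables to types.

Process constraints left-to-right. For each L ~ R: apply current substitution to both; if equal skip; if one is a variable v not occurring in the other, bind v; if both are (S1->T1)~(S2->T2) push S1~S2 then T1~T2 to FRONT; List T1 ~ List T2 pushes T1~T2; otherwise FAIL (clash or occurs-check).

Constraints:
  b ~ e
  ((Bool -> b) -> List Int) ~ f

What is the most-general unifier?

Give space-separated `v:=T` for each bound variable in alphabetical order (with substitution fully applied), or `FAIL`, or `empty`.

step 1: unify b ~ e  [subst: {-} | 1 pending]
  bind b := e
step 2: unify ((Bool -> e) -> List Int) ~ f  [subst: {b:=e} | 0 pending]
  bind f := ((Bool -> e) -> List Int)

Answer: b:=e f:=((Bool -> e) -> List Int)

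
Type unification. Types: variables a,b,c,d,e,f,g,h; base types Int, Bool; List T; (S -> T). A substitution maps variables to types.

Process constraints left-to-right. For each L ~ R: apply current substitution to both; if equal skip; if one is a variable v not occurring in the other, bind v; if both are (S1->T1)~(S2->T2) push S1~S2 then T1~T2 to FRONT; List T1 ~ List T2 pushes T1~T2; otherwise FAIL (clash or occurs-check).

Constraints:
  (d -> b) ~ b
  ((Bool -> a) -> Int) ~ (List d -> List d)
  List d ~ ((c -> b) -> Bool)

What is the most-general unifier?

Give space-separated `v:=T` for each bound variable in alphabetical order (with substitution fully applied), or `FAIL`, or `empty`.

step 1: unify (d -> b) ~ b  [subst: {-} | 2 pending]
  occurs-check fail

Answer: FAIL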